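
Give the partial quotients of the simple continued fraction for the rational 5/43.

Run the Euclidean algorithm on 5 and 43; the successive quotients are the partial quotients a_0, a_1, ... (each step inverts the fractional part left over by the previous one):
  5 = 0*43 + 5, so a_0 = 0.
  43 = 8*5 + 3, so a_1 = 8.
  5 = 1*3 + 2, so a_2 = 1.
  3 = 1*2 + 1, so a_3 = 1.
  2 = 2*1 + 0, so a_4 = 2.
The remainder reaches 0 after 5 divisions, so the expansion has 5 partial quotients, read off in order.

[0; 8, 1, 1, 2]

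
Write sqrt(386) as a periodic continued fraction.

Write x_i = (sqrt(386) + m_i)/d_i with (m_0, d_0) = (0, 1). a_0 = floor(sqrt(386)) = 19, since 19^2 = 361 <= 386 < 400 = 20^2.
Iterate m_{i+1} = d_i*a_i - m_i, d_{i+1} = (386 - m_{i+1}^2)/d_i, a_{i+1} = floor((a_0 + m_{i+1})/d_{i+1}):
  m_1 = 1*19 - 0 = 19, d_1 = (386 - 19^2)/1 = 25/1 = 25, a_1 = floor((19 + 19)/25) = 1.
  m_2 = 25*1 - 19 = 6, d_2 = (386 - 6^2)/25 = 350/25 = 14, a_2 = floor((19 + 6)/14) = 1.
  m_3 = 14*1 - 6 = 8, d_3 = (386 - 8^2)/14 = 322/14 = 23, a_3 = floor((19 + 8)/23) = 1.
  m_4 = 23*1 - 8 = 15, d_4 = (386 - 15^2)/23 = 161/23 = 7, a_4 = floor((19 + 15)/7) = 4.
  m_5 = 7*4 - 15 = 13, d_5 = (386 - 13^2)/7 = 217/7 = 31, a_5 = floor((19 + 13)/31) = 1.
  m_6 = 31*1 - 13 = 18, d_6 = (386 - 18^2)/31 = 62/31 = 2, a_6 = floor((19 + 18)/2) = 18.
  m_7 = 2*18 - 18 = 18, d_7 = (386 - 18^2)/2 = 62/2 = 31, a_7 = floor((19 + 18)/31) = 1.
  m_8 = 31*1 - 18 = 13, d_8 = (386 - 13^2)/31 = 217/31 = 7, a_8 = floor((19 + 13)/7) = 4.
  m_9 = 7*4 - 13 = 15, d_9 = (386 - 15^2)/7 = 161/7 = 23, a_9 = floor((19 + 15)/23) = 1.
  m_10 = 23*1 - 15 = 8, d_10 = (386 - 8^2)/23 = 322/23 = 14, a_10 = floor((19 + 8)/14) = 1.
  m_11 = 14*1 - 8 = 6, d_11 = (386 - 6^2)/14 = 350/14 = 25, a_11 = floor((19 + 6)/25) = 1.
  m_12 = 25*1 - 6 = 19, d_12 = (386 - 19^2)/25 = 25/25 = 1, a_12 = floor((19 + 19)/1) = 38.
  m_13 = 1*38 - 19 = 19, d_13 = (386 - 19^2)/1 = 25/1 = 25: (m_13, d_13) = (m_1, d_1) = (19, 25), so from here the quotients repeat a_1, ..., a_12; the period length is 12.
Hence the expansion of sqrt(386) is a_0 = 19 followed by the repeating block 1, 1, 1, 4, 1, 18, 1, 4, 1, 1, 1, 38 (period 12).

[19; (1, 1, 1, 4, 1, 18, 1, 4, 1, 1, 1, 38)]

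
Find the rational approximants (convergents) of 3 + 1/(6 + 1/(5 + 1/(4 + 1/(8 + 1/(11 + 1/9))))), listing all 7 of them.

3/1, 19/6, 98/31, 411/130, 3386/1071, 37657/11911, 342299/108270

Using the convergent recurrence p_i = a_i*p_{i-1} + p_{i-2}, q_i = a_i*q_{i-1} + q_{i-2} with p_{-2}=0, p_{-1}=1, q_{-2}=1, q_{-1}=0:
  i=0: a_0=3, p_0 = 3*1 + 0 = 3, q_0 = 3*0 + 1 = 1.
  i=1: a_1=6, p_1 = 6*3 + 1 = 19, q_1 = 6*1 + 0 = 6.
  i=2: a_2=5, p_2 = 5*19 + 3 = 98, q_2 = 5*6 + 1 = 31.
  i=3: a_3=4, p_3 = 4*98 + 19 = 411, q_3 = 4*31 + 6 = 130.
  i=4: a_4=8, p_4 = 8*411 + 98 = 3386, q_4 = 8*130 + 31 = 1071.
  i=5: a_5=11, p_5 = 11*3386 + 411 = 37657, q_5 = 11*1071 + 130 = 11911.
  i=6: a_6=9, p_6 = 9*37657 + 3386 = 342299, q_6 = 9*11911 + 1071 = 108270.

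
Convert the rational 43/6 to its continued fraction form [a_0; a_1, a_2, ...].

Run the Euclidean algorithm on 43 and 6; the successive quotients are the partial quotients a_0, a_1, ... (each step inverts the fractional part left over by the previous one):
  43 = 7*6 + 1, so a_0 = 7.
  6 = 6*1 + 0, so a_1 = 6.
The remainder reaches 0 after 2 divisions, so the expansion has 2 partial quotients, read off in order.

[7; 6]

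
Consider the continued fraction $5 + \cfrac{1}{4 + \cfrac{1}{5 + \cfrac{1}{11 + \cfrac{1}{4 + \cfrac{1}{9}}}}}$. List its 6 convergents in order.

Using the convergent recurrence p_i = a_i*p_{i-1} + p_{i-2}, q_i = a_i*q_{i-1} + q_{i-2} with p_{-2}=0, p_{-1}=1, q_{-2}=1, q_{-1}=0:
  i=0: a_0=5, p_0 = 5*1 + 0 = 5, q_0 = 5*0 + 1 = 1.
  i=1: a_1=4, p_1 = 4*5 + 1 = 21, q_1 = 4*1 + 0 = 4.
  i=2: a_2=5, p_2 = 5*21 + 5 = 110, q_2 = 5*4 + 1 = 21.
  i=3: a_3=11, p_3 = 11*110 + 21 = 1231, q_3 = 11*21 + 4 = 235.
  i=4: a_4=4, p_4 = 4*1231 + 110 = 5034, q_4 = 4*235 + 21 = 961.
  i=5: a_5=9, p_5 = 9*5034 + 1231 = 46537, q_5 = 9*961 + 235 = 8884.

5/1, 21/4, 110/21, 1231/235, 5034/961, 46537/8884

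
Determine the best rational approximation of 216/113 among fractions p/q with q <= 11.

Expand x = 216/113 as a continued fraction with the Euclidean algorithm:
  216 = 1*113 + 103, so a_0 = 1.
  113 = 1*103 + 10, so a_1 = 1.
  103 = 10*10 + 3, so a_2 = 10.
  10 = 3*3 + 1, so a_3 = 3.
  3 = 3*1 + 0, so a_4 = 3.
so x = [1; 1, 10, 3, 3].
Convergents (p_i = a_i*p_{i-1} + p_{i-2}, q_i = a_i*q_{i-1} + q_{i-2} with p_{-2}=0, p_{-1}=1, q_{-2}=1, q_{-1}=0), until the denominator exceeds 11:
  i=0: a_0=1, p_0 = 1*1 + 0 = 1, q_0 = 1*0 + 1 = 1.
  i=1: a_1=1, p_1 = 1*1 + 1 = 2, q_1 = 1*1 + 0 = 1.
  i=2: a_2=10, p_2 = 10*2 + 1 = 21, q_2 = 10*1 + 1 = 11.
  i=3: a_3=3, p_3 = 3*21 + 2 = 65, q_3 = 3*11 + 1 = 34.
q_3 = 34 > 11, so the last convergent with denominator <= 11 is p_2/q_2 = 21/11.
The closest fraction with denominator <= 11 is either p_2/q_2 or the intermediate fraction (k*p_2 + p_1)/(k*q_2 + q_1) with the largest k >= 1 whose denominator stays <= 11; these approach x as k grows, and every other convergent or intermediate fraction in range is farther away.
Largest k: floor((11 - q_1)/q_2) = floor((11 - 1)/11) = 0.
Since k = 0, no intermediate fraction beyond p_2/q_2 has denominator <= 11, so the convergent 21/11 is the closest (its error is |216*11 - 21*113|/(113*11) = 3/1243).

21/11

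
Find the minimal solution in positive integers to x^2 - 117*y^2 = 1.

First expand sqrt(117) as a continued fraction. With x_i = (sqrt(117) + m_i)/d_i and (m_0, d_0) = (0, 1): a_0 = floor(sqrt(117)) = 10, since 10^2 = 100 <= 117 < 121 = 11^2.
Iterate m_{i+1} = d_i*a_i - m_i, d_{i+1} = (117 - m_{i+1}^2)/d_i, a_{i+1} = floor((a_0 + m_{i+1})/d_{i+1}):
  m_1 = 1*10 - 0 = 10, d_1 = (117 - 10^2)/1 = 17/1 = 17, a_1 = floor((10 + 10)/17) = 1.
  m_2 = 17*1 - 10 = 7, d_2 = (117 - 7^2)/17 = 68/17 = 4, a_2 = floor((10 + 7)/4) = 4.
  m_3 = 4*4 - 7 = 9, d_3 = (117 - 9^2)/4 = 36/4 = 9, a_3 = floor((10 + 9)/9) = 2.
  m_4 = 9*2 - 9 = 9, d_4 = (117 - 9^2)/9 = 36/9 = 4, a_4 = floor((10 + 9)/4) = 4.
  m_5 = 4*4 - 9 = 7, d_5 = (117 - 7^2)/4 = 68/4 = 17, a_5 = floor((10 + 7)/17) = 1.
  m_6 = 17*1 - 7 = 10, d_6 = (117 - 10^2)/17 = 17/17 = 1, a_6 = floor((10 + 10)/1) = 20.
  m_7 = 1*20 - 10 = 10, d_7 = (117 - 10^2)/1 = 17/1 = 17: (m_7, d_7) = (m_1, d_1) = (10, 17), so from here the quotients repeat a_1, ..., a_6; the period length is 6.
So sqrt(117) = [10; (1, 4, 2, 4, 1, 20)] with period length k = 6.
k is even, so the fundamental solution of x^2 - 117y^2 = 1 is (p_{k-1}, q_{k-1}) = (p_5, q_5); compute convergents through index 5.
Convergents (p_i = a_i*p_{i-1} + p_{i-2}, q_i = a_i*q_{i-1} + q_{i-2} with p_{-2}=0, p_{-1}=1, q_{-2}=1, q_{-1}=0):
  i=0: a_0=10, p_0 = 10*1 + 0 = 10, q_0 = 10*0 + 1 = 1.
  i=1: a_1=1, p_1 = 1*10 + 1 = 11, q_1 = 1*1 + 0 = 1.
  i=2: a_2=4, p_2 = 4*11 + 10 = 54, q_2 = 4*1 + 1 = 5.
  i=3: a_3=2, p_3 = 2*54 + 11 = 119, q_3 = 2*5 + 1 = 11.
  i=4: a_4=4, p_4 = 4*119 + 54 = 530, q_4 = 4*11 + 5 = 49.
  i=5: a_5=1, p_5 = 1*530 + 119 = 649, q_5 = 1*49 + 11 = 60.
Check: 649^2 - 117*60^2 = 421201 - 421200 = 1, so (x, y) = (649, 60) solves the equation, and by the theorem it is the least positive solution.

(x, y) = (649, 60)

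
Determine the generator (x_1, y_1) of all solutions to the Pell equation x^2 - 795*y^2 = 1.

First expand sqrt(795) as a continued fraction. With x_i = (sqrt(795) + m_i)/d_i and (m_0, d_0) = (0, 1): a_0 = floor(sqrt(795)) = 28, since 28^2 = 784 <= 795 < 841 = 29^2.
Iterate m_{i+1} = d_i*a_i - m_i, d_{i+1} = (795 - m_{i+1}^2)/d_i, a_{i+1} = floor((a_0 + m_{i+1})/d_{i+1}):
  m_1 = 1*28 - 0 = 28, d_1 = (795 - 28^2)/1 = 11/1 = 11, a_1 = floor((28 + 28)/11) = 5.
  m_2 = 11*5 - 28 = 27, d_2 = (795 - 27^2)/11 = 66/11 = 6, a_2 = floor((28 + 27)/6) = 9.
  m_3 = 6*9 - 27 = 27, d_3 = (795 - 27^2)/6 = 66/6 = 11, a_3 = floor((28 + 27)/11) = 5.
  m_4 = 11*5 - 27 = 28, d_4 = (795 - 28^2)/11 = 11/11 = 1, a_4 = floor((28 + 28)/1) = 56.
  m_5 = 1*56 - 28 = 28, d_5 = (795 - 28^2)/1 = 11/1 = 11: (m_5, d_5) = (m_1, d_1) = (28, 11), so from here the quotients repeat a_1, ..., a_4; the period length is 4.
So sqrt(795) = [28; (5, 9, 5, 56)] with period length k = 4.
k is even, so the fundamental solution of x^2 - 795y^2 = 1 is (p_{k-1}, q_{k-1}) = (p_3, q_3); compute convergents through index 3.
Convergents (p_i = a_i*p_{i-1} + p_{i-2}, q_i = a_i*q_{i-1} + q_{i-2} with p_{-2}=0, p_{-1}=1, q_{-2}=1, q_{-1}=0):
  i=0: a_0=28, p_0 = 28*1 + 0 = 28, q_0 = 28*0 + 1 = 1.
  i=1: a_1=5, p_1 = 5*28 + 1 = 141, q_1 = 5*1 + 0 = 5.
  i=2: a_2=9, p_2 = 9*141 + 28 = 1297, q_2 = 9*5 + 1 = 46.
  i=3: a_3=5, p_3 = 5*1297 + 141 = 6626, q_3 = 5*46 + 5 = 235.
Check: 6626^2 - 795*235^2 = 43903876 - 43903875 = 1, so (x, y) = (6626, 235) solves the equation, and by the theorem it is the least positive solution.

(x, y) = (6626, 235)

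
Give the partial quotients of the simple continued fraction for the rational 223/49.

[4; 1, 1, 4, 2, 2]

Run the Euclidean algorithm on 223 and 49; the successive quotients are the partial quotients a_0, a_1, ... (each step inverts the fractional part left over by the previous one):
  223 = 4*49 + 27, so a_0 = 4.
  49 = 1*27 + 22, so a_1 = 1.
  27 = 1*22 + 5, so a_2 = 1.
  22 = 4*5 + 2, so a_3 = 4.
  5 = 2*2 + 1, so a_4 = 2.
  2 = 2*1 + 0, so a_5 = 2.
The remainder reaches 0 after 6 divisions, so the expansion has 6 partial quotients, read off in order.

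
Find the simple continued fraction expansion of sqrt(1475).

Write x_i = (sqrt(1475) + m_i)/d_i with (m_0, d_0) = (0, 1). a_0 = floor(sqrt(1475)) = 38, since 38^2 = 1444 <= 1475 < 1521 = 39^2.
Iterate m_{i+1} = d_i*a_i - m_i, d_{i+1} = (1475 - m_{i+1}^2)/d_i, a_{i+1} = floor((a_0 + m_{i+1})/d_{i+1}):
  m_1 = 1*38 - 0 = 38, d_1 = (1475 - 38^2)/1 = 31/1 = 31, a_1 = floor((38 + 38)/31) = 2.
  m_2 = 31*2 - 38 = 24, d_2 = (1475 - 24^2)/31 = 899/31 = 29, a_2 = floor((38 + 24)/29) = 2.
  m_3 = 29*2 - 24 = 34, d_3 = (1475 - 34^2)/29 = 319/29 = 11, a_3 = floor((38 + 34)/11) = 6.
  m_4 = 11*6 - 34 = 32, d_4 = (1475 - 32^2)/11 = 451/11 = 41, a_4 = floor((38 + 32)/41) = 1.
  m_5 = 41*1 - 32 = 9, d_5 = (1475 - 9^2)/41 = 1394/41 = 34, a_5 = floor((38 + 9)/34) = 1.
  m_6 = 34*1 - 9 = 25, d_6 = (1475 - 25^2)/34 = 850/34 = 25, a_6 = floor((38 + 25)/25) = 2.
  m_7 = 25*2 - 25 = 25, d_7 = (1475 - 25^2)/25 = 850/25 = 34, a_7 = floor((38 + 25)/34) = 1.
  m_8 = 34*1 - 25 = 9, d_8 = (1475 - 9^2)/34 = 1394/34 = 41, a_8 = floor((38 + 9)/41) = 1.
  m_9 = 41*1 - 9 = 32, d_9 = (1475 - 32^2)/41 = 451/41 = 11, a_9 = floor((38 + 32)/11) = 6.
  m_10 = 11*6 - 32 = 34, d_10 = (1475 - 34^2)/11 = 319/11 = 29, a_10 = floor((38 + 34)/29) = 2.
  m_11 = 29*2 - 34 = 24, d_11 = (1475 - 24^2)/29 = 899/29 = 31, a_11 = floor((38 + 24)/31) = 2.
  m_12 = 31*2 - 24 = 38, d_12 = (1475 - 38^2)/31 = 31/31 = 1, a_12 = floor((38 + 38)/1) = 76.
  m_13 = 1*76 - 38 = 38, d_13 = (1475 - 38^2)/1 = 31/1 = 31: (m_13, d_13) = (m_1, d_1) = (38, 31), so from here the quotients repeat a_1, ..., a_12; the period length is 12.
Hence the expansion of sqrt(1475) is a_0 = 38 followed by the repeating block 2, 2, 6, 1, 1, 2, 1, 1, 6, 2, 2, 76 (period 12).

[38; (2, 2, 6, 1, 1, 2, 1, 1, 6, 2, 2, 76)]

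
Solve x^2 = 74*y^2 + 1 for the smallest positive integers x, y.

(x, y) = (3699, 430)

First expand sqrt(74) as a continued fraction. With x_i = (sqrt(74) + m_i)/d_i and (m_0, d_0) = (0, 1): a_0 = floor(sqrt(74)) = 8, since 8^2 = 64 <= 74 < 81 = 9^2.
Iterate m_{i+1} = d_i*a_i - m_i, d_{i+1} = (74 - m_{i+1}^2)/d_i, a_{i+1} = floor((a_0 + m_{i+1})/d_{i+1}):
  m_1 = 1*8 - 0 = 8, d_1 = (74 - 8^2)/1 = 10/1 = 10, a_1 = floor((8 + 8)/10) = 1.
  m_2 = 10*1 - 8 = 2, d_2 = (74 - 2^2)/10 = 70/10 = 7, a_2 = floor((8 + 2)/7) = 1.
  m_3 = 7*1 - 2 = 5, d_3 = (74 - 5^2)/7 = 49/7 = 7, a_3 = floor((8 + 5)/7) = 1.
  m_4 = 7*1 - 5 = 2, d_4 = (74 - 2^2)/7 = 70/7 = 10, a_4 = floor((8 + 2)/10) = 1.
  m_5 = 10*1 - 2 = 8, d_5 = (74 - 8^2)/10 = 10/10 = 1, a_5 = floor((8 + 8)/1) = 16.
  m_6 = 1*16 - 8 = 8, d_6 = (74 - 8^2)/1 = 10/1 = 10: (m_6, d_6) = (m_1, d_1) = (8, 10), so from here the quotients repeat a_1, ..., a_5; the period length is 5.
So sqrt(74) = [8; (1, 1, 1, 1, 16)] with period length k = 5.
k is odd, so (p_{k-1}, q_{k-1}) only solves x^2 - 74y^2 = -1 and the fundamental solution of x^2 - 74y^2 = 1 is (p_{2k-1}, q_{2k-1}) = (p_9, q_9); compute convergents through index 9, running through the period twice.
Convergents (p_i = a_i*p_{i-1} + p_{i-2}, q_i = a_i*q_{i-1} + q_{i-2} with p_{-2}=0, p_{-1}=1, q_{-2}=1, q_{-1}=0):
  i=0: a_0=8, p_0 = 8*1 + 0 = 8, q_0 = 8*0 + 1 = 1.
  i=1: a_1=1, p_1 = 1*8 + 1 = 9, q_1 = 1*1 + 0 = 1.
  i=2: a_2=1, p_2 = 1*9 + 8 = 17, q_2 = 1*1 + 1 = 2.
  i=3: a_3=1, p_3 = 1*17 + 9 = 26, q_3 = 1*2 + 1 = 3.
  i=4: a_4=1, p_4 = 1*26 + 17 = 43, q_4 = 1*3 + 2 = 5.
  i=5: a_5=16, p_5 = 16*43 + 26 = 714, q_5 = 16*5 + 3 = 83.
  i=6: a_6=1, p_6 = 1*714 + 43 = 757, q_6 = 1*83 + 5 = 88.
  i=7: a_7=1, p_7 = 1*757 + 714 = 1471, q_7 = 1*88 + 83 = 171.
  i=8: a_8=1, p_8 = 1*1471 + 757 = 2228, q_8 = 1*171 + 88 = 259.
  i=9: a_9=1, p_9 = 1*2228 + 1471 = 3699, q_9 = 1*259 + 171 = 430.
Indeed p_4^2 - 74*q_4^2 = 1849 - 1850 = -1, not +1.
Check: 3699^2 - 74*430^2 = 13682601 - 13682600 = 1, so (x, y) = (3699, 430) solves the equation, and by the theorem it is the least positive solution.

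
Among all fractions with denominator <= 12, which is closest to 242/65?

41/11

Expand x = 242/65 as a continued fraction with the Euclidean algorithm:
  242 = 3*65 + 47, so a_0 = 3.
  65 = 1*47 + 18, so a_1 = 1.
  47 = 2*18 + 11, so a_2 = 2.
  18 = 1*11 + 7, so a_3 = 1.
  11 = 1*7 + 4, so a_4 = 1.
  7 = 1*4 + 3, so a_5 = 1.
  4 = 1*3 + 1, so a_6 = 1.
  3 = 3*1 + 0, so a_7 = 3.
so x = [3; 1, 2, 1, 1, 1, 1, 3].
Convergents (p_i = a_i*p_{i-1} + p_{i-2}, q_i = a_i*q_{i-1} + q_{i-2} with p_{-2}=0, p_{-1}=1, q_{-2}=1, q_{-1}=0), until the denominator exceeds 12:
  i=0: a_0=3, p_0 = 3*1 + 0 = 3, q_0 = 3*0 + 1 = 1.
  i=1: a_1=1, p_1 = 1*3 + 1 = 4, q_1 = 1*1 + 0 = 1.
  i=2: a_2=2, p_2 = 2*4 + 3 = 11, q_2 = 2*1 + 1 = 3.
  i=3: a_3=1, p_3 = 1*11 + 4 = 15, q_3 = 1*3 + 1 = 4.
  i=4: a_4=1, p_4 = 1*15 + 11 = 26, q_4 = 1*4 + 3 = 7.
  i=5: a_5=1, p_5 = 1*26 + 15 = 41, q_5 = 1*7 + 4 = 11.
  i=6: a_6=1, p_6 = 1*41 + 26 = 67, q_6 = 1*11 + 7 = 18.
q_6 = 18 > 12, so the last convergent with denominator <= 12 is p_5/q_5 = 41/11.
The closest fraction with denominator <= 12 is either p_5/q_5 or the intermediate fraction (k*p_5 + p_4)/(k*q_5 + q_4) with the largest k >= 1 whose denominator stays <= 12; these approach x as k grows, and every other convergent or intermediate fraction in range is farther away.
Largest k: floor((12 - q_4)/q_5) = floor((12 - 7)/11) = 0.
Since k = 0, no intermediate fraction beyond p_5/q_5 has denominator <= 12, so the convergent 41/11 is the closest (its error is |242*11 - 41*65|/(65*11) = 3/715).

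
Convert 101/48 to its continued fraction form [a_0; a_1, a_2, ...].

[2; 9, 1, 1, 2]

Run the Euclidean algorithm on 101 and 48; the successive quotients are the partial quotients a_0, a_1, ... (each step inverts the fractional part left over by the previous one):
  101 = 2*48 + 5, so a_0 = 2.
  48 = 9*5 + 3, so a_1 = 9.
  5 = 1*3 + 2, so a_2 = 1.
  3 = 1*2 + 1, so a_3 = 1.
  2 = 2*1 + 0, so a_4 = 2.
The remainder reaches 0 after 5 divisions, so the expansion has 5 partial quotients, read off in order.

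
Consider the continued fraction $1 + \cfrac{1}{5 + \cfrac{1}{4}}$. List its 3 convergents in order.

1/1, 6/5, 25/21

Using the convergent recurrence p_i = a_i*p_{i-1} + p_{i-2}, q_i = a_i*q_{i-1} + q_{i-2} with p_{-2}=0, p_{-1}=1, q_{-2}=1, q_{-1}=0:
  i=0: a_0=1, p_0 = 1*1 + 0 = 1, q_0 = 1*0 + 1 = 1.
  i=1: a_1=5, p_1 = 5*1 + 1 = 6, q_1 = 5*1 + 0 = 5.
  i=2: a_2=4, p_2 = 4*6 + 1 = 25, q_2 = 4*5 + 1 = 21.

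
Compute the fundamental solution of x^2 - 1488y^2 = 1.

(x, y) = (12151, 315)

First expand sqrt(1488) as a continued fraction. With x_i = (sqrt(1488) + m_i)/d_i and (m_0, d_0) = (0, 1): a_0 = floor(sqrt(1488)) = 38, since 38^2 = 1444 <= 1488 < 1521 = 39^2.
Iterate m_{i+1} = d_i*a_i - m_i, d_{i+1} = (1488 - m_{i+1}^2)/d_i, a_{i+1} = floor((a_0 + m_{i+1})/d_{i+1}):
  m_1 = 1*38 - 0 = 38, d_1 = (1488 - 38^2)/1 = 44/1 = 44, a_1 = floor((38 + 38)/44) = 1.
  m_2 = 44*1 - 38 = 6, d_2 = (1488 - 6^2)/44 = 1452/44 = 33, a_2 = floor((38 + 6)/33) = 1.
  m_3 = 33*1 - 6 = 27, d_3 = (1488 - 27^2)/33 = 759/33 = 23, a_3 = floor((38 + 27)/23) = 2.
  m_4 = 23*2 - 27 = 19, d_4 = (1488 - 19^2)/23 = 1127/23 = 49, a_4 = floor((38 + 19)/49) = 1.
  m_5 = 49*1 - 19 = 30, d_5 = (1488 - 30^2)/49 = 588/49 = 12, a_5 = floor((38 + 30)/12) = 5.
  m_6 = 12*5 - 30 = 30, d_6 = (1488 - 30^2)/12 = 588/12 = 49, a_6 = floor((38 + 30)/49) = 1.
  m_7 = 49*1 - 30 = 19, d_7 = (1488 - 19^2)/49 = 1127/49 = 23, a_7 = floor((38 + 19)/23) = 2.
  m_8 = 23*2 - 19 = 27, d_8 = (1488 - 27^2)/23 = 759/23 = 33, a_8 = floor((38 + 27)/33) = 1.
  m_9 = 33*1 - 27 = 6, d_9 = (1488 - 6^2)/33 = 1452/33 = 44, a_9 = floor((38 + 6)/44) = 1.
  m_10 = 44*1 - 6 = 38, d_10 = (1488 - 38^2)/44 = 44/44 = 1, a_10 = floor((38 + 38)/1) = 76.
  m_11 = 1*76 - 38 = 38, d_11 = (1488 - 38^2)/1 = 44/1 = 44: (m_11, d_11) = (m_1, d_1) = (38, 44), so from here the quotients repeat a_1, ..., a_10; the period length is 10.
So sqrt(1488) = [38; (1, 1, 2, 1, 5, 1, 2, 1, 1, 76)] with period length k = 10.
k is even, so the fundamental solution of x^2 - 1488y^2 = 1 is (p_{k-1}, q_{k-1}) = (p_9, q_9); compute convergents through index 9.
Convergents (p_i = a_i*p_{i-1} + p_{i-2}, q_i = a_i*q_{i-1} + q_{i-2} with p_{-2}=0, p_{-1}=1, q_{-2}=1, q_{-1}=0):
  i=0: a_0=38, p_0 = 38*1 + 0 = 38, q_0 = 38*0 + 1 = 1.
  i=1: a_1=1, p_1 = 1*38 + 1 = 39, q_1 = 1*1 + 0 = 1.
  i=2: a_2=1, p_2 = 1*39 + 38 = 77, q_2 = 1*1 + 1 = 2.
  i=3: a_3=2, p_3 = 2*77 + 39 = 193, q_3 = 2*2 + 1 = 5.
  i=4: a_4=1, p_4 = 1*193 + 77 = 270, q_4 = 1*5 + 2 = 7.
  i=5: a_5=5, p_5 = 5*270 + 193 = 1543, q_5 = 5*7 + 5 = 40.
  i=6: a_6=1, p_6 = 1*1543 + 270 = 1813, q_6 = 1*40 + 7 = 47.
  i=7: a_7=2, p_7 = 2*1813 + 1543 = 5169, q_7 = 2*47 + 40 = 134.
  i=8: a_8=1, p_8 = 1*5169 + 1813 = 6982, q_8 = 1*134 + 47 = 181.
  i=9: a_9=1, p_9 = 1*6982 + 5169 = 12151, q_9 = 1*181 + 134 = 315.
Check: 12151^2 - 1488*315^2 = 147646801 - 147646800 = 1, so (x, y) = (12151, 315) solves the equation, and by the theorem it is the least positive solution.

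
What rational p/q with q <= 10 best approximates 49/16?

Expand x = 49/16 as a continued fraction with the Euclidean algorithm:
  49 = 3*16 + 1, so a_0 = 3.
  16 = 16*1 + 0, so a_1 = 16.
so x = [3; 16].
Convergents (p_i = a_i*p_{i-1} + p_{i-2}, q_i = a_i*q_{i-1} + q_{i-2} with p_{-2}=0, p_{-1}=1, q_{-2}=1, q_{-1}=0), until the denominator exceeds 10:
  i=0: a_0=3, p_0 = 3*1 + 0 = 3, q_0 = 3*0 + 1 = 1.
  i=1: a_1=16, p_1 = 16*3 + 1 = 49, q_1 = 16*1 + 0 = 16.
q_1 = 16 > 10, so the last convergent with denominator <= 10 is p_0/q_0 = 3/1.
The closest fraction with denominator <= 10 is either p_0/q_0 or the intermediate fraction (k*p_0 + p_{-1})/(k*q_0 + q_{-1}) with the largest k >= 1 whose denominator stays <= 10; these approach x as k grows, and every other convergent or intermediate fraction in range is farther away.
Largest k: floor((10 - q_{-1})/q_0) = floor((10 - 0)/1) = 10 (using the seeds p_{-1} = 1, q_{-1} = 0).
That gives (10*3 + 1)/(10*1 + 0) = 31/10.
Compare the errors: |x - 3/1| = |49*1 - 3*16|/(16*1) = 1/16, and |x - 31/10| = |49*10 - 31*16|/(16*10) = 6/160.
Cross-multiplying, 6*16 = 96 < 160 = 1*160, so 6/160 is smaller: the intermediate fraction 31/10 is closer to x than 3/1.

31/10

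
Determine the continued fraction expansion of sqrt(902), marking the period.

Write x_i = (sqrt(902) + m_i)/d_i with (m_0, d_0) = (0, 1). a_0 = floor(sqrt(902)) = 30, since 30^2 = 900 <= 902 < 961 = 31^2.
Iterate m_{i+1} = d_i*a_i - m_i, d_{i+1} = (902 - m_{i+1}^2)/d_i, a_{i+1} = floor((a_0 + m_{i+1})/d_{i+1}):
  m_1 = 1*30 - 0 = 30, d_1 = (902 - 30^2)/1 = 2/1 = 2, a_1 = floor((30 + 30)/2) = 30.
  m_2 = 2*30 - 30 = 30, d_2 = (902 - 30^2)/2 = 2/2 = 1, a_2 = floor((30 + 30)/1) = 60.
  m_3 = 1*60 - 30 = 30, d_3 = (902 - 30^2)/1 = 2/1 = 2: (m_3, d_3) = (m_1, d_1) = (30, 2), so from here the quotients repeat a_1, a_2; the period length is 2.
Hence the expansion of sqrt(902) is a_0 = 30 followed by the repeating block 30, 60 (period 2).

[30; (30, 60)]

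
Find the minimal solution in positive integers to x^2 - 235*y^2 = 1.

(x, y) = (46, 3)

First expand sqrt(235) as a continued fraction. With x_i = (sqrt(235) + m_i)/d_i and (m_0, d_0) = (0, 1): a_0 = floor(sqrt(235)) = 15, since 15^2 = 225 <= 235 < 256 = 16^2.
Iterate m_{i+1} = d_i*a_i - m_i, d_{i+1} = (235 - m_{i+1}^2)/d_i, a_{i+1} = floor((a_0 + m_{i+1})/d_{i+1}):
  m_1 = 1*15 - 0 = 15, d_1 = (235 - 15^2)/1 = 10/1 = 10, a_1 = floor((15 + 15)/10) = 3.
  m_2 = 10*3 - 15 = 15, d_2 = (235 - 15^2)/10 = 10/10 = 1, a_2 = floor((15 + 15)/1) = 30.
  m_3 = 1*30 - 15 = 15, d_3 = (235 - 15^2)/1 = 10/1 = 10: (m_3, d_3) = (m_1, d_1) = (15, 10), so from here the quotients repeat a_1, a_2; the period length is 2.
So sqrt(235) = [15; (3, 30)] with period length k = 2.
k is even, so the fundamental solution of x^2 - 235y^2 = 1 is (p_{k-1}, q_{k-1}) = (p_1, q_1); compute convergents through index 1.
Convergents (p_i = a_i*p_{i-1} + p_{i-2}, q_i = a_i*q_{i-1} + q_{i-2} with p_{-2}=0, p_{-1}=1, q_{-2}=1, q_{-1}=0):
  i=0: a_0=15, p_0 = 15*1 + 0 = 15, q_0 = 15*0 + 1 = 1.
  i=1: a_1=3, p_1 = 3*15 + 1 = 46, q_1 = 3*1 + 0 = 3.
Check: 46^2 - 235*3^2 = 2116 - 2115 = 1, so (x, y) = (46, 3) solves the equation, and by the theorem it is the least positive solution.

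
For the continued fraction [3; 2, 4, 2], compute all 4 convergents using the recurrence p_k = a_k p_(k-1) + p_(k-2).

Using the convergent recurrence p_i = a_i*p_{i-1} + p_{i-2}, q_i = a_i*q_{i-1} + q_{i-2} with p_{-2}=0, p_{-1}=1, q_{-2}=1, q_{-1}=0:
  i=0: a_0=3, p_0 = 3*1 + 0 = 3, q_0 = 3*0 + 1 = 1.
  i=1: a_1=2, p_1 = 2*3 + 1 = 7, q_1 = 2*1 + 0 = 2.
  i=2: a_2=4, p_2 = 4*7 + 3 = 31, q_2 = 4*2 + 1 = 9.
  i=3: a_3=2, p_3 = 2*31 + 7 = 69, q_3 = 2*9 + 2 = 20.

3/1, 7/2, 31/9, 69/20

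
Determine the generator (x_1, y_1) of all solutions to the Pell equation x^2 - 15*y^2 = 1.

(x, y) = (4, 1)

First expand sqrt(15) as a continued fraction. With x_i = (sqrt(15) + m_i)/d_i and (m_0, d_0) = (0, 1): a_0 = floor(sqrt(15)) = 3, since 3^2 = 9 <= 15 < 16 = 4^2.
Iterate m_{i+1} = d_i*a_i - m_i, d_{i+1} = (15 - m_{i+1}^2)/d_i, a_{i+1} = floor((a_0 + m_{i+1})/d_{i+1}):
  m_1 = 1*3 - 0 = 3, d_1 = (15 - 3^2)/1 = 6/1 = 6, a_1 = floor((3 + 3)/6) = 1.
  m_2 = 6*1 - 3 = 3, d_2 = (15 - 3^2)/6 = 6/6 = 1, a_2 = floor((3 + 3)/1) = 6.
  m_3 = 1*6 - 3 = 3, d_3 = (15 - 3^2)/1 = 6/1 = 6: (m_3, d_3) = (m_1, d_1) = (3, 6), so from here the quotients repeat a_1, a_2; the period length is 2.
So sqrt(15) = [3; (1, 6)] with period length k = 2.
k is even, so the fundamental solution of x^2 - 15y^2 = 1 is (p_{k-1}, q_{k-1}) = (p_1, q_1); compute convergents through index 1.
Convergents (p_i = a_i*p_{i-1} + p_{i-2}, q_i = a_i*q_{i-1} + q_{i-2} with p_{-2}=0, p_{-1}=1, q_{-2}=1, q_{-1}=0):
  i=0: a_0=3, p_0 = 3*1 + 0 = 3, q_0 = 3*0 + 1 = 1.
  i=1: a_1=1, p_1 = 1*3 + 1 = 4, q_1 = 1*1 + 0 = 1.
Check: 4^2 - 15*1^2 = 16 - 15 = 1, so (x, y) = (4, 1) solves the equation, and by the theorem it is the least positive solution.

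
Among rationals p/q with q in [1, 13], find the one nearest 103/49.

Expand x = 103/49 as a continued fraction with the Euclidean algorithm:
  103 = 2*49 + 5, so a_0 = 2.
  49 = 9*5 + 4, so a_1 = 9.
  5 = 1*4 + 1, so a_2 = 1.
  4 = 4*1 + 0, so a_3 = 4.
so x = [2; 9, 1, 4].
Convergents (p_i = a_i*p_{i-1} + p_{i-2}, q_i = a_i*q_{i-1} + q_{i-2} with p_{-2}=0, p_{-1}=1, q_{-2}=1, q_{-1}=0), until the denominator exceeds 13:
  i=0: a_0=2, p_0 = 2*1 + 0 = 2, q_0 = 2*0 + 1 = 1.
  i=1: a_1=9, p_1 = 9*2 + 1 = 19, q_1 = 9*1 + 0 = 9.
  i=2: a_2=1, p_2 = 1*19 + 2 = 21, q_2 = 1*9 + 1 = 10.
  i=3: a_3=4, p_3 = 4*21 + 19 = 103, q_3 = 4*10 + 9 = 49.
q_3 = 49 > 13, so the last convergent with denominator <= 13 is p_2/q_2 = 21/10.
The closest fraction with denominator <= 13 is either p_2/q_2 or the intermediate fraction (k*p_2 + p_1)/(k*q_2 + q_1) with the largest k >= 1 whose denominator stays <= 13; these approach x as k grows, and every other convergent or intermediate fraction in range is farther away.
Largest k: floor((13 - q_1)/q_2) = floor((13 - 9)/10) = 0.
Since k = 0, no intermediate fraction beyond p_2/q_2 has denominator <= 13, so the convergent 21/10 is the closest (its error is |103*10 - 21*49|/(49*10) = 1/490).

21/10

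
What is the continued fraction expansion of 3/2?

[1; 2]

Run the Euclidean algorithm on 3 and 2; the successive quotients are the partial quotients a_0, a_1, ... (each step inverts the fractional part left over by the previous one):
  3 = 1*2 + 1, so a_0 = 1.
  2 = 2*1 + 0, so a_1 = 2.
The remainder reaches 0 after 2 divisions, so the expansion has 2 partial quotients, read off in order.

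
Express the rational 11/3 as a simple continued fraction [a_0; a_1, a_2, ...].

Run the Euclidean algorithm on 11 and 3; the successive quotients are the partial quotients a_0, a_1, ... (each step inverts the fractional part left over by the previous one):
  11 = 3*3 + 2, so a_0 = 3.
  3 = 1*2 + 1, so a_1 = 1.
  2 = 2*1 + 0, so a_2 = 2.
The remainder reaches 0 after 3 divisions, so the expansion has 3 partial quotients, read off in order.

[3; 1, 2]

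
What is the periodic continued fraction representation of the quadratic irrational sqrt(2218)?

Write x_i = (sqrt(2218) + m_i)/d_i with (m_0, d_0) = (0, 1). a_0 = floor(sqrt(2218)) = 47, since 47^2 = 2209 <= 2218 < 2304 = 48^2.
Iterate m_{i+1} = d_i*a_i - m_i, d_{i+1} = (2218 - m_{i+1}^2)/d_i, a_{i+1} = floor((a_0 + m_{i+1})/d_{i+1}):
  m_1 = 1*47 - 0 = 47, d_1 = (2218 - 47^2)/1 = 9/1 = 9, a_1 = floor((47 + 47)/9) = 10.
  m_2 = 9*10 - 47 = 43, d_2 = (2218 - 43^2)/9 = 369/9 = 41, a_2 = floor((47 + 43)/41) = 2.
  m_3 = 41*2 - 43 = 39, d_3 = (2218 - 39^2)/41 = 697/41 = 17, a_3 = floor((47 + 39)/17) = 5.
  m_4 = 17*5 - 39 = 46, d_4 = (2218 - 46^2)/17 = 102/17 = 6, a_4 = floor((47 + 46)/6) = 15.
  m_5 = 6*15 - 46 = 44, d_5 = (2218 - 44^2)/6 = 282/6 = 47, a_5 = floor((47 + 44)/47) = 1.
  m_6 = 47*1 - 44 = 3, d_6 = (2218 - 3^2)/47 = 2209/47 = 47, a_6 = floor((47 + 3)/47) = 1.
  m_7 = 47*1 - 3 = 44, d_7 = (2218 - 44^2)/47 = 282/47 = 6, a_7 = floor((47 + 44)/6) = 15.
  m_8 = 6*15 - 44 = 46, d_8 = (2218 - 46^2)/6 = 102/6 = 17, a_8 = floor((47 + 46)/17) = 5.
  m_9 = 17*5 - 46 = 39, d_9 = (2218 - 39^2)/17 = 697/17 = 41, a_9 = floor((47 + 39)/41) = 2.
  m_10 = 41*2 - 39 = 43, d_10 = (2218 - 43^2)/41 = 369/41 = 9, a_10 = floor((47 + 43)/9) = 10.
  m_11 = 9*10 - 43 = 47, d_11 = (2218 - 47^2)/9 = 9/9 = 1, a_11 = floor((47 + 47)/1) = 94.
  m_12 = 1*94 - 47 = 47, d_12 = (2218 - 47^2)/1 = 9/1 = 9: (m_12, d_12) = (m_1, d_1) = (47, 9), so from here the quotients repeat a_1, ..., a_11; the period length is 11.
Hence the expansion of sqrt(2218) is a_0 = 47 followed by the repeating block 10, 2, 5, 15, 1, 1, 15, 5, 2, 10, 94 (period 11).

[47; (10, 2, 5, 15, 1, 1, 15, 5, 2, 10, 94)]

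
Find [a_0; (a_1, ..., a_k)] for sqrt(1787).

[42; (3, 1, 1, 1, 41, 1, 1, 1, 3, 84)]

Write x_i = (sqrt(1787) + m_i)/d_i with (m_0, d_0) = (0, 1). a_0 = floor(sqrt(1787)) = 42, since 42^2 = 1764 <= 1787 < 1849 = 43^2.
Iterate m_{i+1} = d_i*a_i - m_i, d_{i+1} = (1787 - m_{i+1}^2)/d_i, a_{i+1} = floor((a_0 + m_{i+1})/d_{i+1}):
  m_1 = 1*42 - 0 = 42, d_1 = (1787 - 42^2)/1 = 23/1 = 23, a_1 = floor((42 + 42)/23) = 3.
  m_2 = 23*3 - 42 = 27, d_2 = (1787 - 27^2)/23 = 1058/23 = 46, a_2 = floor((42 + 27)/46) = 1.
  m_3 = 46*1 - 27 = 19, d_3 = (1787 - 19^2)/46 = 1426/46 = 31, a_3 = floor((42 + 19)/31) = 1.
  m_4 = 31*1 - 19 = 12, d_4 = (1787 - 12^2)/31 = 1643/31 = 53, a_4 = floor((42 + 12)/53) = 1.
  m_5 = 53*1 - 12 = 41, d_5 = (1787 - 41^2)/53 = 106/53 = 2, a_5 = floor((42 + 41)/2) = 41.
  m_6 = 2*41 - 41 = 41, d_6 = (1787 - 41^2)/2 = 106/2 = 53, a_6 = floor((42 + 41)/53) = 1.
  m_7 = 53*1 - 41 = 12, d_7 = (1787 - 12^2)/53 = 1643/53 = 31, a_7 = floor((42 + 12)/31) = 1.
  m_8 = 31*1 - 12 = 19, d_8 = (1787 - 19^2)/31 = 1426/31 = 46, a_8 = floor((42 + 19)/46) = 1.
  m_9 = 46*1 - 19 = 27, d_9 = (1787 - 27^2)/46 = 1058/46 = 23, a_9 = floor((42 + 27)/23) = 3.
  m_10 = 23*3 - 27 = 42, d_10 = (1787 - 42^2)/23 = 23/23 = 1, a_10 = floor((42 + 42)/1) = 84.
  m_11 = 1*84 - 42 = 42, d_11 = (1787 - 42^2)/1 = 23/1 = 23: (m_11, d_11) = (m_1, d_1) = (42, 23), so from here the quotients repeat a_1, ..., a_10; the period length is 10.
Hence the expansion of sqrt(1787) is a_0 = 42 followed by the repeating block 3, 1, 1, 1, 41, 1, 1, 1, 3, 84 (period 10).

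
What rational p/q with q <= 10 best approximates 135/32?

38/9

Expand x = 135/32 as a continued fraction with the Euclidean algorithm:
  135 = 4*32 + 7, so a_0 = 4.
  32 = 4*7 + 4, so a_1 = 4.
  7 = 1*4 + 3, so a_2 = 1.
  4 = 1*3 + 1, so a_3 = 1.
  3 = 3*1 + 0, so a_4 = 3.
so x = [4; 4, 1, 1, 3].
Convergents (p_i = a_i*p_{i-1} + p_{i-2}, q_i = a_i*q_{i-1} + q_{i-2} with p_{-2}=0, p_{-1}=1, q_{-2}=1, q_{-1}=0), until the denominator exceeds 10:
  i=0: a_0=4, p_0 = 4*1 + 0 = 4, q_0 = 4*0 + 1 = 1.
  i=1: a_1=4, p_1 = 4*4 + 1 = 17, q_1 = 4*1 + 0 = 4.
  i=2: a_2=1, p_2 = 1*17 + 4 = 21, q_2 = 1*4 + 1 = 5.
  i=3: a_3=1, p_3 = 1*21 + 17 = 38, q_3 = 1*5 + 4 = 9.
  i=4: a_4=3, p_4 = 3*38 + 21 = 135, q_4 = 3*9 + 5 = 32.
q_4 = 32 > 10, so the last convergent with denominator <= 10 is p_3/q_3 = 38/9.
The closest fraction with denominator <= 10 is either p_3/q_3 or the intermediate fraction (k*p_3 + p_2)/(k*q_3 + q_2) with the largest k >= 1 whose denominator stays <= 10; these approach x as k grows, and every other convergent or intermediate fraction in range is farther away.
Largest k: floor((10 - q_2)/q_3) = floor((10 - 5)/9) = 0.
Since k = 0, no intermediate fraction beyond p_3/q_3 has denominator <= 10, so the convergent 38/9 is the closest (its error is |135*9 - 38*32|/(32*9) = 1/288).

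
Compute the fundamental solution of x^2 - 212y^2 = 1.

(x, y) = (66249, 4550)

First expand sqrt(212) as a continued fraction. With x_i = (sqrt(212) + m_i)/d_i and (m_0, d_0) = (0, 1): a_0 = floor(sqrt(212)) = 14, since 14^2 = 196 <= 212 < 225 = 15^2.
Iterate m_{i+1} = d_i*a_i - m_i, d_{i+1} = (212 - m_{i+1}^2)/d_i, a_{i+1} = floor((a_0 + m_{i+1})/d_{i+1}):
  m_1 = 1*14 - 0 = 14, d_1 = (212 - 14^2)/1 = 16/1 = 16, a_1 = floor((14 + 14)/16) = 1.
  m_2 = 16*1 - 14 = 2, d_2 = (212 - 2^2)/16 = 208/16 = 13, a_2 = floor((14 + 2)/13) = 1.
  m_3 = 13*1 - 2 = 11, d_3 = (212 - 11^2)/13 = 91/13 = 7, a_3 = floor((14 + 11)/7) = 3.
  m_4 = 7*3 - 11 = 10, d_4 = (212 - 10^2)/7 = 112/7 = 16, a_4 = floor((14 + 10)/16) = 1.
  m_5 = 16*1 - 10 = 6, d_5 = (212 - 6^2)/16 = 176/16 = 11, a_5 = floor((14 + 6)/11) = 1.
  m_6 = 11*1 - 6 = 5, d_6 = (212 - 5^2)/11 = 187/11 = 17, a_6 = floor((14 + 5)/17) = 1.
  m_7 = 17*1 - 5 = 12, d_7 = (212 - 12^2)/17 = 68/17 = 4, a_7 = floor((14 + 12)/4) = 6.
  m_8 = 4*6 - 12 = 12, d_8 = (212 - 12^2)/4 = 68/4 = 17, a_8 = floor((14 + 12)/17) = 1.
  m_9 = 17*1 - 12 = 5, d_9 = (212 - 5^2)/17 = 187/17 = 11, a_9 = floor((14 + 5)/11) = 1.
  m_10 = 11*1 - 5 = 6, d_10 = (212 - 6^2)/11 = 176/11 = 16, a_10 = floor((14 + 6)/16) = 1.
  m_11 = 16*1 - 6 = 10, d_11 = (212 - 10^2)/16 = 112/16 = 7, a_11 = floor((14 + 10)/7) = 3.
  m_12 = 7*3 - 10 = 11, d_12 = (212 - 11^2)/7 = 91/7 = 13, a_12 = floor((14 + 11)/13) = 1.
  m_13 = 13*1 - 11 = 2, d_13 = (212 - 2^2)/13 = 208/13 = 16, a_13 = floor((14 + 2)/16) = 1.
  m_14 = 16*1 - 2 = 14, d_14 = (212 - 14^2)/16 = 16/16 = 1, a_14 = floor((14 + 14)/1) = 28.
  m_15 = 1*28 - 14 = 14, d_15 = (212 - 14^2)/1 = 16/1 = 16: (m_15, d_15) = (m_1, d_1) = (14, 16), so from here the quotients repeat a_1, ..., a_14; the period length is 14.
So sqrt(212) = [14; (1, 1, 3, 1, 1, 1, 6, 1, 1, 1, 3, 1, 1, 28)] with period length k = 14.
k is even, so the fundamental solution of x^2 - 212y^2 = 1 is (p_{k-1}, q_{k-1}) = (p_13, q_13); compute convergents through index 13.
Convergents (p_i = a_i*p_{i-1} + p_{i-2}, q_i = a_i*q_{i-1} + q_{i-2} with p_{-2}=0, p_{-1}=1, q_{-2}=1, q_{-1}=0):
  i=0: a_0=14, p_0 = 14*1 + 0 = 14, q_0 = 14*0 + 1 = 1.
  i=1: a_1=1, p_1 = 1*14 + 1 = 15, q_1 = 1*1 + 0 = 1.
  i=2: a_2=1, p_2 = 1*15 + 14 = 29, q_2 = 1*1 + 1 = 2.
  i=3: a_3=3, p_3 = 3*29 + 15 = 102, q_3 = 3*2 + 1 = 7.
  i=4: a_4=1, p_4 = 1*102 + 29 = 131, q_4 = 1*7 + 2 = 9.
  i=5: a_5=1, p_5 = 1*131 + 102 = 233, q_5 = 1*9 + 7 = 16.
  i=6: a_6=1, p_6 = 1*233 + 131 = 364, q_6 = 1*16 + 9 = 25.
  i=7: a_7=6, p_7 = 6*364 + 233 = 2417, q_7 = 6*25 + 16 = 166.
  i=8: a_8=1, p_8 = 1*2417 + 364 = 2781, q_8 = 1*166 + 25 = 191.
  i=9: a_9=1, p_9 = 1*2781 + 2417 = 5198, q_9 = 1*191 + 166 = 357.
  i=10: a_10=1, p_10 = 1*5198 + 2781 = 7979, q_10 = 1*357 + 191 = 548.
  i=11: a_11=3, p_11 = 3*7979 + 5198 = 29135, q_11 = 3*548 + 357 = 2001.
  i=12: a_12=1, p_12 = 1*29135 + 7979 = 37114, q_12 = 1*2001 + 548 = 2549.
  i=13: a_13=1, p_13 = 1*37114 + 29135 = 66249, q_13 = 1*2549 + 2001 = 4550.
Check: 66249^2 - 212*4550^2 = 4388930001 - 4388930000 = 1, so (x, y) = (66249, 4550) solves the equation, and by the theorem it is the least positive solution.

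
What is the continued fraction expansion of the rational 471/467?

Run the Euclidean algorithm on 471 and 467; the successive quotients are the partial quotients a_0, a_1, ... (each step inverts the fractional part left over by the previous one):
  471 = 1*467 + 4, so a_0 = 1.
  467 = 116*4 + 3, so a_1 = 116.
  4 = 1*3 + 1, so a_2 = 1.
  3 = 3*1 + 0, so a_3 = 3.
The remainder reaches 0 after 4 divisions, so the expansion has 4 partial quotients, read off in order.

[1; 116, 1, 3]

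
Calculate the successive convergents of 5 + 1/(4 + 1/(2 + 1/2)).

5/1, 21/4, 47/9, 115/22

Using the convergent recurrence p_i = a_i*p_{i-1} + p_{i-2}, q_i = a_i*q_{i-1} + q_{i-2} with p_{-2}=0, p_{-1}=1, q_{-2}=1, q_{-1}=0:
  i=0: a_0=5, p_0 = 5*1 + 0 = 5, q_0 = 5*0 + 1 = 1.
  i=1: a_1=4, p_1 = 4*5 + 1 = 21, q_1 = 4*1 + 0 = 4.
  i=2: a_2=2, p_2 = 2*21 + 5 = 47, q_2 = 2*4 + 1 = 9.
  i=3: a_3=2, p_3 = 2*47 + 21 = 115, q_3 = 2*9 + 4 = 22.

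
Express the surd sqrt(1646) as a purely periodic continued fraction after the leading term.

Write x_i = (sqrt(1646) + m_i)/d_i with (m_0, d_0) = (0, 1). a_0 = floor(sqrt(1646)) = 40, since 40^2 = 1600 <= 1646 < 1681 = 41^2.
Iterate m_{i+1} = d_i*a_i - m_i, d_{i+1} = (1646 - m_{i+1}^2)/d_i, a_{i+1} = floor((a_0 + m_{i+1})/d_{i+1}):
  m_1 = 1*40 - 0 = 40, d_1 = (1646 - 40^2)/1 = 46/1 = 46, a_1 = floor((40 + 40)/46) = 1.
  m_2 = 46*1 - 40 = 6, d_2 = (1646 - 6^2)/46 = 1610/46 = 35, a_2 = floor((40 + 6)/35) = 1.
  m_3 = 35*1 - 6 = 29, d_3 = (1646 - 29^2)/35 = 805/35 = 23, a_3 = floor((40 + 29)/23) = 3.
  m_4 = 23*3 - 29 = 40, d_4 = (1646 - 40^2)/23 = 46/23 = 2, a_4 = floor((40 + 40)/2) = 40.
  m_5 = 2*40 - 40 = 40, d_5 = (1646 - 40^2)/2 = 46/2 = 23, a_5 = floor((40 + 40)/23) = 3.
  m_6 = 23*3 - 40 = 29, d_6 = (1646 - 29^2)/23 = 805/23 = 35, a_6 = floor((40 + 29)/35) = 1.
  m_7 = 35*1 - 29 = 6, d_7 = (1646 - 6^2)/35 = 1610/35 = 46, a_7 = floor((40 + 6)/46) = 1.
  m_8 = 46*1 - 6 = 40, d_8 = (1646 - 40^2)/46 = 46/46 = 1, a_8 = floor((40 + 40)/1) = 80.
  m_9 = 1*80 - 40 = 40, d_9 = (1646 - 40^2)/1 = 46/1 = 46: (m_9, d_9) = (m_1, d_1) = (40, 46), so from here the quotients repeat a_1, ..., a_8; the period length is 8.
Hence the expansion of sqrt(1646) is a_0 = 40 followed by the repeating block 1, 1, 3, 40, 3, 1, 1, 80 (period 8).

[40; (1, 1, 3, 40, 3, 1, 1, 80)]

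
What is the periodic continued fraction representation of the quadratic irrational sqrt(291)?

[17; (17, 34)]

Write x_i = (sqrt(291) + m_i)/d_i with (m_0, d_0) = (0, 1). a_0 = floor(sqrt(291)) = 17, since 17^2 = 289 <= 291 < 324 = 18^2.
Iterate m_{i+1} = d_i*a_i - m_i, d_{i+1} = (291 - m_{i+1}^2)/d_i, a_{i+1} = floor((a_0 + m_{i+1})/d_{i+1}):
  m_1 = 1*17 - 0 = 17, d_1 = (291 - 17^2)/1 = 2/1 = 2, a_1 = floor((17 + 17)/2) = 17.
  m_2 = 2*17 - 17 = 17, d_2 = (291 - 17^2)/2 = 2/2 = 1, a_2 = floor((17 + 17)/1) = 34.
  m_3 = 1*34 - 17 = 17, d_3 = (291 - 17^2)/1 = 2/1 = 2: (m_3, d_3) = (m_1, d_1) = (17, 2), so from here the quotients repeat a_1, a_2; the period length is 2.
Hence the expansion of sqrt(291) is a_0 = 17 followed by the repeating block 17, 34 (period 2).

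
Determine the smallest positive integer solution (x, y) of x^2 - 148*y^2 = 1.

First expand sqrt(148) as a continued fraction. With x_i = (sqrt(148) + m_i)/d_i and (m_0, d_0) = (0, 1): a_0 = floor(sqrt(148)) = 12, since 12^2 = 144 <= 148 < 169 = 13^2.
Iterate m_{i+1} = d_i*a_i - m_i, d_{i+1} = (148 - m_{i+1}^2)/d_i, a_{i+1} = floor((a_0 + m_{i+1})/d_{i+1}):
  m_1 = 1*12 - 0 = 12, d_1 = (148 - 12^2)/1 = 4/1 = 4, a_1 = floor((12 + 12)/4) = 6.
  m_2 = 4*6 - 12 = 12, d_2 = (148 - 12^2)/4 = 4/4 = 1, a_2 = floor((12 + 12)/1) = 24.
  m_3 = 1*24 - 12 = 12, d_3 = (148 - 12^2)/1 = 4/1 = 4: (m_3, d_3) = (m_1, d_1) = (12, 4), so from here the quotients repeat a_1, a_2; the period length is 2.
So sqrt(148) = [12; (6, 24)] with period length k = 2.
k is even, so the fundamental solution of x^2 - 148y^2 = 1 is (p_{k-1}, q_{k-1}) = (p_1, q_1); compute convergents through index 1.
Convergents (p_i = a_i*p_{i-1} + p_{i-2}, q_i = a_i*q_{i-1} + q_{i-2} with p_{-2}=0, p_{-1}=1, q_{-2}=1, q_{-1}=0):
  i=0: a_0=12, p_0 = 12*1 + 0 = 12, q_0 = 12*0 + 1 = 1.
  i=1: a_1=6, p_1 = 6*12 + 1 = 73, q_1 = 6*1 + 0 = 6.
Check: 73^2 - 148*6^2 = 5329 - 5328 = 1, so (x, y) = (73, 6) solves the equation, and by the theorem it is the least positive solution.

(x, y) = (73, 6)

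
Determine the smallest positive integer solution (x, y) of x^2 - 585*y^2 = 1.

(x, y) = (33281, 1376)

First expand sqrt(585) as a continued fraction. With x_i = (sqrt(585) + m_i)/d_i and (m_0, d_0) = (0, 1): a_0 = floor(sqrt(585)) = 24, since 24^2 = 576 <= 585 < 625 = 25^2.
Iterate m_{i+1} = d_i*a_i - m_i, d_{i+1} = (585 - m_{i+1}^2)/d_i, a_{i+1} = floor((a_0 + m_{i+1})/d_{i+1}):
  m_1 = 1*24 - 0 = 24, d_1 = (585 - 24^2)/1 = 9/1 = 9, a_1 = floor((24 + 24)/9) = 5.
  m_2 = 9*5 - 24 = 21, d_2 = (585 - 21^2)/9 = 144/9 = 16, a_2 = floor((24 + 21)/16) = 2.
  m_3 = 16*2 - 21 = 11, d_3 = (585 - 11^2)/16 = 464/16 = 29, a_3 = floor((24 + 11)/29) = 1.
  m_4 = 29*1 - 11 = 18, d_4 = (585 - 18^2)/29 = 261/29 = 9, a_4 = floor((24 + 18)/9) = 4.
  m_5 = 9*4 - 18 = 18, d_5 = (585 - 18^2)/9 = 261/9 = 29, a_5 = floor((24 + 18)/29) = 1.
  m_6 = 29*1 - 18 = 11, d_6 = (585 - 11^2)/29 = 464/29 = 16, a_6 = floor((24 + 11)/16) = 2.
  m_7 = 16*2 - 11 = 21, d_7 = (585 - 21^2)/16 = 144/16 = 9, a_7 = floor((24 + 21)/9) = 5.
  m_8 = 9*5 - 21 = 24, d_8 = (585 - 24^2)/9 = 9/9 = 1, a_8 = floor((24 + 24)/1) = 48.
  m_9 = 1*48 - 24 = 24, d_9 = (585 - 24^2)/1 = 9/1 = 9: (m_9, d_9) = (m_1, d_1) = (24, 9), so from here the quotients repeat a_1, ..., a_8; the period length is 8.
So sqrt(585) = [24; (5, 2, 1, 4, 1, 2, 5, 48)] with period length k = 8.
k is even, so the fundamental solution of x^2 - 585y^2 = 1 is (p_{k-1}, q_{k-1}) = (p_7, q_7); compute convergents through index 7.
Convergents (p_i = a_i*p_{i-1} + p_{i-2}, q_i = a_i*q_{i-1} + q_{i-2} with p_{-2}=0, p_{-1}=1, q_{-2}=1, q_{-1}=0):
  i=0: a_0=24, p_0 = 24*1 + 0 = 24, q_0 = 24*0 + 1 = 1.
  i=1: a_1=5, p_1 = 5*24 + 1 = 121, q_1 = 5*1 + 0 = 5.
  i=2: a_2=2, p_2 = 2*121 + 24 = 266, q_2 = 2*5 + 1 = 11.
  i=3: a_3=1, p_3 = 1*266 + 121 = 387, q_3 = 1*11 + 5 = 16.
  i=4: a_4=4, p_4 = 4*387 + 266 = 1814, q_4 = 4*16 + 11 = 75.
  i=5: a_5=1, p_5 = 1*1814 + 387 = 2201, q_5 = 1*75 + 16 = 91.
  i=6: a_6=2, p_6 = 2*2201 + 1814 = 6216, q_6 = 2*91 + 75 = 257.
  i=7: a_7=5, p_7 = 5*6216 + 2201 = 33281, q_7 = 5*257 + 91 = 1376.
Check: 33281^2 - 585*1376^2 = 1107624961 - 1107624960 = 1, so (x, y) = (33281, 1376) solves the equation, and by the theorem it is the least positive solution.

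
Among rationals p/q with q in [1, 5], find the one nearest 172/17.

Expand x = 172/17 as a continued fraction with the Euclidean algorithm:
  172 = 10*17 + 2, so a_0 = 10.
  17 = 8*2 + 1, so a_1 = 8.
  2 = 2*1 + 0, so a_2 = 2.
so x = [10; 8, 2].
Convergents (p_i = a_i*p_{i-1} + p_{i-2}, q_i = a_i*q_{i-1} + q_{i-2} with p_{-2}=0, p_{-1}=1, q_{-2}=1, q_{-1}=0), until the denominator exceeds 5:
  i=0: a_0=10, p_0 = 10*1 + 0 = 10, q_0 = 10*0 + 1 = 1.
  i=1: a_1=8, p_1 = 8*10 + 1 = 81, q_1 = 8*1 + 0 = 8.
q_1 = 8 > 5, so the last convergent with denominator <= 5 is p_0/q_0 = 10/1.
The closest fraction with denominator <= 5 is either p_0/q_0 or the intermediate fraction (k*p_0 + p_{-1})/(k*q_0 + q_{-1}) with the largest k >= 1 whose denominator stays <= 5; these approach x as k grows, and every other convergent or intermediate fraction in range is farther away.
Largest k: floor((5 - q_{-1})/q_0) = floor((5 - 0)/1) = 5 (using the seeds p_{-1} = 1, q_{-1} = 0).
That gives (5*10 + 1)/(5*1 + 0) = 51/5.
Compare the errors: |x - 10/1| = |172*1 - 10*17|/(17*1) = 2/17, and |x - 51/5| = |172*5 - 51*17|/(17*5) = 7/85.
Cross-multiplying, 7*17 = 119 < 170 = 2*85, so 7/85 is smaller: the intermediate fraction 51/5 is closer to x than 10/1.

51/5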